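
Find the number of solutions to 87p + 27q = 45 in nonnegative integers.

0

gcd(87, 27) = 3.
By Bézout, 87*(-4) + 27*(13) = 3.
One solution: (3, -8).
General: p = 3 + 9t, q = -8 - 29t.
p ≥ 0 ⇒ t ≥ 0; q ≥ 0 ⇒ t ≤ -1. So t ∈ [0, -1]: 0 solutions.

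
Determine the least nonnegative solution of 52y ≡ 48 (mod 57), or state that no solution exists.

36

gcd(57, 52) = 1.
1 divides 48, so solutions exist.
By Bézout, 52·(-23) + 57·(21) = 1.
So 52·(-23) ≡ 1 (mod 57); multiply by 48: y ≡ -1104 (mod 57).
Smallest nonnegative: y = -1104 mod 57 = 36.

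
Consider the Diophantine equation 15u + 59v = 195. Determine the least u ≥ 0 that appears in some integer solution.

gcd(59, 15):
  59 = 3×15 + 14
  15 = 1×14 + 1
  14 = 14×1
so gcd(59, 15) = 1.
1 divides 195, so solutions exist.
Back-substitute for Bézout coefficients:
  1 = 15 - 1×14
  ... = 15×(4) + 59×(-1)
Scale by 195/1 = 195: (u₀, v₀) = (780, -195).
General solution: u = 780 + 59t, v = -195 - 15t for integer t.
u ≥ 0: smallest is 780 mod 59 = 13 (at t = -13), with v = 0.

13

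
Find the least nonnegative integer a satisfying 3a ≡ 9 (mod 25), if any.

gcd(25, 3) = 1.
1 divides 9, so solutions exist.
By Bézout, 3·(-8) + 25·(1) = 1.
So 3·(-8) ≡ 1 (mod 25); multiply by 9: a ≡ -72 (mod 25).
Smallest nonnegative: a = -72 mod 25 = 3.

3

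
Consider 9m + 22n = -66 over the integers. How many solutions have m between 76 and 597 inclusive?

gcd(22, 9) = 1  (22 = 2×9 + 4, 9 = 2×4 + 1, 4 = 4×1).
Back-substituting, 9×(5) + 22×(-2) = 1.
Scale by -66: particular solution (-330, 132); reduce m mod 22: (0, -3).
General solution: m = 0 + 22t, n = -3 - 9t for integer t.
76 ≤ 0 + 22t ≤ 597 gives t ∈ [4, 27], which is 24 values.

24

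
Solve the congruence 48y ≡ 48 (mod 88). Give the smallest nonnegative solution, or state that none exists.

gcd(88, 48):
  88 = 1*48 + 40
  48 = 1*40 + 8
  40 = 5*8
so gcd(88, 48) = 8.
8 divides 48, so solutions exist.
Back-substitute for Bézout coefficients:
  8 = 48 - 1*40
  ... = 48*(2) + 88*(-1)
So 48*(2) ≡ 8 (mod 88); multiply by 6: y ≡ 12 (mod 11).
Smallest nonnegative: y = 12 mod 11 = 1.

1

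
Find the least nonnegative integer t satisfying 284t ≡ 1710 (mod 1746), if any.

gcd(1746, 284) = 2.
2 divides 1710, so solutions exist.
By Bézout, 284·(166) + 1746·(-27) = 2.
So 284·(166) ≡ 2 (mod 1746); multiply by 855: t ≡ 141930 (mod 873).
Smallest nonnegative: t = 141930 mod 873 = 504.

504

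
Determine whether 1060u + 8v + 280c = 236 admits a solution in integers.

yes

gcd(1060, 8) = 4  (1060 = 132·8 + 4, 8 = 2·4).
gcd(4, 280) = 4.
4 divides 236, so integer solutions exist.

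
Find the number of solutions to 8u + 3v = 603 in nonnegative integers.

gcd(8, 3):
  8 = 2×3 + 2
  3 = 1×2 + 1
  2 = 2×1
so gcd(8, 3) = 1.
Back-substitute for Bézout coefficients:
  1 = 3 - 1×2
  ... = 8×(-1) + 3×(3)
Scale by 603: one solution is (-603, 1809). Reduce u mod 3: (0, 201).
General: u = 0 + 3t, v = 201 - 8t.
u ≥ 0 ⇒ t ≥ 0; v ≥ 0 ⇒ t ≤ 25. So t ∈ [0, 25]: 26 solutions.

26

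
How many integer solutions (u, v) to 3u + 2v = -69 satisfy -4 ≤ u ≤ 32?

18

gcd(3, 2) = 1  (3 = 1·2 + 1, 2 = 2·1).
Back-substituting, 3·(1) + 2·(-1) = 1.
Scale by -69: particular solution (-69, 69); reduce u mod 2: (1, -36).
General solution: u = 1 + 2t, v = -36 - 3t for integer t.
-4 ≤ 1 + 2t ≤ 32 gives t ∈ [-2, 15], which is 18 values.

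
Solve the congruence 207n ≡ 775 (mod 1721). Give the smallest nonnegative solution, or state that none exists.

gcd(1721, 207) = 1  (1721 = 8·207 + 65, 207 = 3·65 + 12, 65 = 5·12 + 5, 12 = 2·5 + 2, 5 = 2·2 + 1, 2 = 2·1).
1 divides 775, so solutions exist.
Back-substituting, 207·(-715) + 1721·(86) = 1.
So 207·(-715) ≡ 1 (mod 1721); multiply by 775: n ≡ -554125 (mod 1721).
Smallest nonnegative: n = -554125 mod 1721 = 37.

37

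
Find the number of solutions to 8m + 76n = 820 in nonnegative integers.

gcd(76, 8) = 4  (76 = 9·8 + 4, 8 = 2·4).
Back-substituting, 8·(-9) + 76·(1) = 4.
Scale by 205: one solution is (-1845, 205). Reduce m mod 19: (17, 9).
General: m = 17 + 19t, n = 9 - 2t.
m ≥ 0 ⇒ t ≥ 0; n ≥ 0 ⇒ t ≤ 4. So t ∈ [0, 4]: 5 solutions.

5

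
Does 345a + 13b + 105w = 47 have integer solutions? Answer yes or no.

yes

gcd(345, 13) = 1  (345 = 26*13 + 7, 13 = 1*7 + 6, 7 = 1*6 + 1, 6 = 6*1).
gcd(1, 105) = 1.
1 divides 47, so integer solutions exist.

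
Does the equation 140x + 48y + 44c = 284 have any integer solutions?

yes

gcd(140, 48):
  140 = 2*48 + 44
  48 = 1*44 + 4
  44 = 11*4
so gcd(140, 48) = 4.
gcd(4, 44) = 4.
4 divides 284, so integer solutions exist.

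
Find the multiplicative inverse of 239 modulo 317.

gcd(317, 239) = 1  (317 = 1·239 + 78, 239 = 3·78 + 5, 78 = 15·5 + 3, 5 = 1·3 + 2, 3 = 1·2 + 1, 2 = 2·1).
Back-substituting, 239·(-126) + 317·(95) = 1.
So 239·-126 ≡ 1 (mod 317), and -126 mod 317 = 191.

191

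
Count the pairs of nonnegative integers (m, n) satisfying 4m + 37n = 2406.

16

gcd(37, 4) = 1  (37 = 9×4 + 1, 4 = 4×1).
Back-substituting, 4×(-9) + 37×(1) = 1.
Scale by 2406: one solution is (-21654, 2406). Reduce m mod 37: (28, 62).
General: m = 28 + 37t, n = 62 - 4t.
m ≥ 0 ⇒ t ≥ 0; n ≥ 0 ⇒ t ≤ 15. So t ∈ [0, 15]: 16 solutions.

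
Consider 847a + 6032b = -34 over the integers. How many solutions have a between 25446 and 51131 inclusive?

4

gcd(6032, 847):
  6032 = 7×847 + 103
  847 = 8×103 + 23
  103 = 4×23 + 11
  23 = 2×11 + 1
  11 = 11×1
so gcd(6032, 847) = 1.
Back-substitute for Bézout coefficients:
  1 = 23 - 2×11
  ... = 847×(527) + 6032×(-74)
Scale by -34: particular solution (-17918, 2516); reduce a mod 6032: (178, -25).
General solution: a = 178 + 6032t, b = -25 - 847t for integer t.
25446 ≤ 178 + 6032t ≤ 51131 gives t ∈ [5, 8], which is 4 values.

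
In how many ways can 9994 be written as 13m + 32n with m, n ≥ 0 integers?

24

gcd(32, 13):
  32 = 2·13 + 6
  13 = 2·6 + 1
  6 = 6·1
so gcd(32, 13) = 1.
Back-substitute for Bézout coefficients:
  1 = 13 - 2·6
  ... = 13·(5) + 32·(-2)
Scale by 9994: one solution is (49970, -19988). Reduce m mod 32: (18, 305).
General: m = 18 + 32t, n = 305 - 13t.
m ≥ 0 ⇒ t ≥ 0; n ≥ 0 ⇒ t ≤ 23. So t ∈ [0, 23]: 24 solutions.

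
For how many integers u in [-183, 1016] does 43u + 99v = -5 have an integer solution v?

gcd(99, 43):
  99 = 2×43 + 13
  43 = 3×13 + 4
  13 = 3×4 + 1
  4 = 4×1
so gcd(99, 43) = 1.
Back-substitute for Bézout coefficients:
  1 = 13 - 3×4
  ... = 43×(-23) + 99×(10)
Scale by -5: particular solution (115, -50); reduce u mod 99: (16, -7).
General solution: u = 16 + 99t, v = -7 - 43t for integer t.
-183 ≤ 16 + 99t ≤ 1016 gives t ∈ [-2, 10], which is 13 values.

13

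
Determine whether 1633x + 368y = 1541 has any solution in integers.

yes

gcd(1633, 368):
  1633 = 4·368 + 161
  368 = 2·161 + 46
  161 = 3·46 + 23
  46 = 2·23
so gcd(1633, 368) = 23.
23 divides 1541, so integer solutions exist.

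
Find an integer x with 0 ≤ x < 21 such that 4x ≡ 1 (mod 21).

16

gcd(21, 4):
  21 = 5×4 + 1
  4 = 4×1
so gcd(21, 4) = 1.
Back-substitute for Bézout coefficients:
  1 = 21 - 5×4
  ... = 4×(-5) + 21×(1)
So 4×-5 ≡ 1 (mod 21), and -5 mod 21 = 16.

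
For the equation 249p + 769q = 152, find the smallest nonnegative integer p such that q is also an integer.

189

gcd(769, 249):
  769 = 3*249 + 22
  249 = 11*22 + 7
  22 = 3*7 + 1
  7 = 7*1
so gcd(769, 249) = 1.
1 divides 152, so solutions exist.
Back-substitute for Bézout coefficients:
  1 = 22 - 3*7
  ... = 249*(-105) + 769*(34)
Scale by 152/1 = 152: (p₀, q₀) = (-15960, 5168).
General solution: p = -15960 + 769t, q = 5168 - 249t for integer t.
p ≥ 0: smallest is -15960 mod 769 = 189 (at t = 21), with q = -61.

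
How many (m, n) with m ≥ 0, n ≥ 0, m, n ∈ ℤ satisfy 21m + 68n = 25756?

gcd(68, 21) = 1.
By Bézout, 21×(13) + 68×(-4) = 1.
One solution: (64, 359).
General: m = 64 + 68t, n = 359 - 21t.
m ≥ 0 ⇒ t ≥ 0; n ≥ 0 ⇒ t ≤ 17. So t ∈ [0, 17]: 18 solutions.

18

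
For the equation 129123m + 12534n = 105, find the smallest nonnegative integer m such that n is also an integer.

gcd(129123, 12534) = 3.
3 divides 105, so solutions exist.
By Bézout, 129123*(275) + 12534*(-2833) = 3.
Scale by 105/3 = 35: (m₀, n₀) = (9625, -99155).
General solution: m = 9625 + 4178t, n = -99155 - 43041t for integer t.
m ≥ 0: smallest is 9625 mod 4178 = 1269 (at t = -2), with n = -13073.

1269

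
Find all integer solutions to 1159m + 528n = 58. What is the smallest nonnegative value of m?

gcd(1159, 528) = 1.
1 divides 58, so solutions exist.
By Bézout, 1159×(-41) + 528×(90) = 1.
Scale by 58/1 = 58: (m₀, n₀) = (-2378, 5220).
General solution: m = -2378 + 528t, n = 5220 - 1159t for integer t.
m ≥ 0: smallest is -2378 mod 528 = 262 (at t = 5), with n = -575.

262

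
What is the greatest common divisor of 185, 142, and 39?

gcd(185, 142) = 1.
gcd(1, 39) = 1.

1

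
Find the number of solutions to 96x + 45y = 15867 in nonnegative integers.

gcd(96, 45):
  96 = 2×45 + 6
  45 = 7×6 + 3
  6 = 2×3
so gcd(96, 45) = 3.
Back-substitute for Bézout coefficients:
  3 = 45 - 7×6
  ... = 96×(-7) + 45×(15)
Scale by 5289: one solution is (-37023, 79335). Reduce x mod 15: (12, 327).
General: x = 12 + 15t, y = 327 - 32t.
x ≥ 0 ⇒ t ≥ 0; y ≥ 0 ⇒ t ≤ 10. So t ∈ [0, 10]: 11 solutions.

11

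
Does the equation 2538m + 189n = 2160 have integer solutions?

yes

gcd(2538, 189) = 27  (2538 = 13·189 + 81, 189 = 2·81 + 27, 81 = 3·27).
27 divides 2160, so integer solutions exist.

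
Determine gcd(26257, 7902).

1

gcd(26257, 7902) = 1  (26257 = 3×7902 + 2551, 7902 = 3×2551 + 249, 2551 = 10×249 + 61, 249 = 4×61 + 5, 61 = 12×5 + 1, 5 = 5×1).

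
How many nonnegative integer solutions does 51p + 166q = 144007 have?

17

gcd(166, 51) = 1  (166 = 3×51 + 13, 51 = 3×13 + 12, 13 = 1×12 + 1, 12 = 12×1).
Back-substituting, 51×(-13) + 166×(4) = 1.
Scale by 144007: one solution is (-1872091, 576028). Reduce p mod 166: (57, 850).
General: p = 57 + 166t, q = 850 - 51t.
p ≥ 0 ⇒ t ≥ 0; q ≥ 0 ⇒ t ≤ 16. So t ∈ [0, 16]: 17 solutions.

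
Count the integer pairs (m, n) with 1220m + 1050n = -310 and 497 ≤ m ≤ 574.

gcd(1220, 1050) = 10  (1220 = 1×1050 + 170, 1050 = 6×170 + 30, 170 = 5×30 + 20, 30 = 1×20 + 10, 20 = 2×10).
Back-substituting, 1220×(-37) + 1050×(43) = 10.
Scale by -31: particular solution (1147, -1333); reduce m mod 105: (97, -113).
General solution: m = 97 + 105t, n = -113 - 122t for integer t.
497 ≤ 97 + 105t ≤ 574 gives t ∈ [4, 4], which is 1 value.

1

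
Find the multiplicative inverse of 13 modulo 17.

gcd(17, 13) = 1.
By Bézout, 13*(4) + 17*(-3) = 1.
So 13*4 ≡ 1 (mod 17), and 4 mod 17 = 4.

4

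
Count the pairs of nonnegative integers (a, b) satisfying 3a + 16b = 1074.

gcd(16, 3):
  16 = 5·3 + 1
  3 = 3·1
so gcd(16, 3) = 1.
Back-substitute for Bézout coefficients:
  1 = 16 - 5·3
  ... = 3·(-5) + 16·(1)
Scale by 1074: one solution is (-5370, 1074). Reduce a mod 16: (6, 66).
General: a = 6 + 16t, b = 66 - 3t.
a ≥ 0 ⇒ t ≥ 0; b ≥ 0 ⇒ t ≤ 22. So t ∈ [0, 22]: 23 solutions.

23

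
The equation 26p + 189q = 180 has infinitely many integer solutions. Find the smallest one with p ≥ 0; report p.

gcd(189, 26):
  189 = 7*26 + 7
  26 = 3*7 + 5
  7 = 1*5 + 2
  5 = 2*2 + 1
  2 = 2*1
so gcd(189, 26) = 1.
1 divides 180, so solutions exist.
Back-substitute for Bézout coefficients:
  1 = 5 - 2*2
  ... = 26*(80) + 189*(-11)
Scale by 180/1 = 180: (p₀, q₀) = (14400, -1980).
General solution: p = 14400 + 189t, q = -1980 - 26t for integer t.
p ≥ 0: smallest is 14400 mod 189 = 36 (at t = -76), with q = -4.

36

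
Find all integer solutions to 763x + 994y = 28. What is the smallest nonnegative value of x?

30

gcd(994, 763):
  994 = 1*763 + 231
  763 = 3*231 + 70
  231 = 3*70 + 21
  70 = 3*21 + 7
  21 = 3*7
so gcd(994, 763) = 7.
7 divides 28, so solutions exist.
Back-substitute for Bézout coefficients:
  7 = 70 - 3*21
  ... = 763*(43) + 994*(-33)
Scale by 28/7 = 4: (x₀, y₀) = (172, -132).
General solution: x = 172 + 142t, y = -132 - 109t for integer t.
x ≥ 0: smallest is 172 mod 142 = 30 (at t = -1), with y = -23.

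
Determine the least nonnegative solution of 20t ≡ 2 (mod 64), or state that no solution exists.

gcd(64, 20):
  64 = 3·20 + 4
  20 = 5·4
so gcd(64, 20) = 4.
4 does not divide 2, so the congruence has no solution.

no solution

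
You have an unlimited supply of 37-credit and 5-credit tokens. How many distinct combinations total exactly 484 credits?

3

Need nonnegative integers with 37j + 5k = 484.
gcd(37, 5) = 1, and 37·(-2) + 5·(15) = 1.
So (j₀, k₀) = (-968, 7260); general j = -968 + 5t, k = 7260 - 37t.
j ≥ 0 ⇒ t ≥ 194; k ≥ 0 ⇒ t ≤ 196. That's 3 values of t.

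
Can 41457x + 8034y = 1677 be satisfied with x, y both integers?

gcd(41457, 8034) = 39  (41457 = 5×8034 + 1287, 8034 = 6×1287 + 312, 1287 = 4×312 + 39, 312 = 8×39).
39 divides 1677, so integer solutions exist.

yes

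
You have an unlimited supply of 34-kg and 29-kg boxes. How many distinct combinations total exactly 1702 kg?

Need nonnegative integers with 34j + 29k = 1702.
gcd(34, 29) = 1, and 34·(6) + 29·(-7) = 1.
So (j₀, k₀) = (10212, -11914); general j = 10212 + 29t, k = -11914 - 34t.
j ≥ 0 ⇒ t ≥ -352; k ≥ 0 ⇒ t ≤ -351. That's 2 values of t.

2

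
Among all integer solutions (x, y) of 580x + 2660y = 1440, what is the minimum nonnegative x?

gcd(2660, 580) = 20.
20 divides 1440, so solutions exist.
By Bézout, 580*(-55) + 2660*(12) = 20.
Scale by 1440/20 = 72: (x₀, y₀) = (-3960, 864).
General solution: x = -3960 + 133t, y = 864 - 29t for integer t.
x ≥ 0: smallest is -3960 mod 133 = 30 (at t = 30), with y = -6.

30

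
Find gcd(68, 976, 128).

4

gcd(976, 68) = 4.
gcd(4, 128) = 4.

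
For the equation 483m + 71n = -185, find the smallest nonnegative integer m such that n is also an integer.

gcd(483, 71) = 1  (483 = 6·71 + 57, 71 = 1·57 + 14, 57 = 4·14 + 1, 14 = 14·1).
1 divides -185, so solutions exist.
Back-substituting, 483·(5) + 71·(-34) = 1.
Scale by -185/1 = -185: (m₀, n₀) = (-925, 6290).
General solution: m = -925 + 71t, n = 6290 - 483t for integer t.
m ≥ 0: smallest is -925 mod 71 = 69 (at t = 14), with n = -472.

69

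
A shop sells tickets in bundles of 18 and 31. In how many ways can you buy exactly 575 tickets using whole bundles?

Need nonnegative integers with 18j + 31k = 575.
gcd(18, 31) = 1, and 18·(-12) + 31·(7) = 1.
So (j₀, k₀) = (-6900, 4025); general j = -6900 + 31t, k = 4025 - 18t.
j ≥ 0 ⇒ t ≥ 223; k ≥ 0 ⇒ t ≤ 223. That's 1 value of t.

1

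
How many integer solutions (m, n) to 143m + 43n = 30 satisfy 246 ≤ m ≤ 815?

gcd(143, 43):
  143 = 3*43 + 14
  43 = 3*14 + 1
  14 = 14*1
so gcd(143, 43) = 1.
Back-substitute for Bézout coefficients:
  1 = 43 - 3*14
  ... = 143*(-3) + 43*(10)
Scale by 30: particular solution (-90, 300); reduce m mod 43: (39, -129).
General solution: m = 39 + 43t, n = -129 - 143t for integer t.
246 ≤ 39 + 43t ≤ 815 gives t ∈ [5, 18], which is 14 values.

14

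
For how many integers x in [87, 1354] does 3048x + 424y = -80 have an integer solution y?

24

gcd(3048, 424) = 8.
By Bézout, 3048·(16) + 424·(-115) = 8.
Particular solution: (52, -374).
General solution: x = 52 + 53t, y = -374 - 381t for integer t.
87 ≤ 52 + 53t ≤ 1354 gives t ∈ [1, 24], which is 24 values.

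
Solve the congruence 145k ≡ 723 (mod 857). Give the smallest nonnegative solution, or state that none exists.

gcd(857, 145):
  857 = 5*145 + 132
  145 = 1*132 + 13
  132 = 10*13 + 2
  13 = 6*2 + 1
  2 = 2*1
so gcd(857, 145) = 1.
1 divides 723, so solutions exist.
Back-substitute for Bézout coefficients:
  1 = 13 - 6*2
  ... = 145*(396) + 857*(-67)
So 145*(396) ≡ 1 (mod 857); multiply by 723: k ≡ 286308 (mod 857).
Smallest nonnegative: k = 286308 mod 857 = 70.

70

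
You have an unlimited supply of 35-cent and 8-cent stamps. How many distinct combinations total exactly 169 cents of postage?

Need nonnegative integers with 35j + 8k = 169.
gcd(35, 8) = 1, and 35·(3) + 8·(-13) = 1.
So (j₀, k₀) = (507, -2197); general j = 507 + 8t, k = -2197 - 35t.
j ≥ 0 ⇒ t ≥ -63; k ≥ 0 ⇒ t ≤ -63. That's 1 value of t.

1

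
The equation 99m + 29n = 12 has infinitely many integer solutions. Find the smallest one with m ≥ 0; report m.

1

gcd(99, 29):
  99 = 3·29 + 12
  29 = 2·12 + 5
  12 = 2·5 + 2
  5 = 2·2 + 1
  2 = 2·1
so gcd(99, 29) = 1.
1 divides 12, so solutions exist.
Back-substitute for Bézout coefficients:
  1 = 5 - 2·2
  ... = 99·(-12) + 29·(41)
Scale by 12/1 = 12: (m₀, n₀) = (-144, 492).
General solution: m = -144 + 29t, n = 492 - 99t for integer t.
m ≥ 0: smallest is -144 mod 29 = 1 (at t = 5), with n = -3.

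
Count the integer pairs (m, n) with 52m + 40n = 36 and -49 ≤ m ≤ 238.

gcd(52, 40) = 4  (52 = 1·40 + 12, 40 = 3·12 + 4, 12 = 3·4).
Back-substituting, 52·(-3) + 40·(4) = 4.
Scale by 9: particular solution (-27, 36); reduce m mod 10: (3, -3).
General solution: m = 3 + 10t, n = -3 - 13t for integer t.
-49 ≤ 3 + 10t ≤ 238 gives t ∈ [-5, 23], which is 29 values.

29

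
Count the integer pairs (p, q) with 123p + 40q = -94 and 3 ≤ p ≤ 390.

10

gcd(123, 40) = 1.
By Bézout, 123×(-13) + 40×(40) = 1.
Particular solution: (22, -70).
General solution: p = 22 + 40t, q = -70 - 123t for integer t.
3 ≤ 22 + 40t ≤ 390 gives t ∈ [0, 9], which is 10 values.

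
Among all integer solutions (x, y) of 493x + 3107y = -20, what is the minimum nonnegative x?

gcd(3107, 493):
  3107 = 6*493 + 149
  493 = 3*149 + 46
  149 = 3*46 + 11
  46 = 4*11 + 2
  11 = 5*2 + 1
  2 = 2*1
so gcd(3107, 493) = 1.
1 divides -20, so solutions exist.
Back-substitute for Bézout coefficients:
  1 = 11 - 5*2
  ... = 493*(-1418) + 3107*(225)
Scale by -20/1 = -20: (x₀, y₀) = (28360, -4500).
General solution: x = 28360 + 3107t, y = -4500 - 493t for integer t.
x ≥ 0: smallest is 28360 mod 3107 = 397 (at t = -9), with y = -63.

397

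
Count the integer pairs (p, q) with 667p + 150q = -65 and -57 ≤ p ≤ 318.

gcd(667, 150):
  667 = 4·150 + 67
  150 = 2·67 + 16
  67 = 4·16 + 3
  16 = 5·3 + 1
  3 = 3·1
so gcd(667, 150) = 1.
Back-substitute for Bézout coefficients:
  1 = 16 - 5·3
  ... = 667·(-47) + 150·(209)
Scale by -65: particular solution (3055, -13585); reduce p mod 150: (55, -245).
General solution: p = 55 + 150t, q = -245 - 667t for integer t.
-57 ≤ 55 + 150t ≤ 318 gives t ∈ [0, 1], which is 2 values.

2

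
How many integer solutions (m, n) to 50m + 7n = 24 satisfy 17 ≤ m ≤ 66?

8

gcd(50, 7) = 1  (50 = 7×7 + 1, 7 = 7×1).
Back-substituting, 50×(1) + 7×(-7) = 1.
Scale by 24: particular solution (24, -168); reduce m mod 7: (3, -18).
General solution: m = 3 + 7t, n = -18 - 50t for integer t.
17 ≤ 3 + 7t ≤ 66 gives t ∈ [2, 9], which is 8 values.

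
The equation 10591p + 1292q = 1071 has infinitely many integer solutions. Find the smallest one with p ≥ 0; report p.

65

gcd(10591, 1292) = 17.
17 divides 1071, so solutions exist.
By Bézout, 10591×(-5) + 1292×(41) = 17.
Scale by 1071/17 = 63: (p₀, q₀) = (-315, 2583).
General solution: p = -315 + 76t, q = 2583 - 623t for integer t.
p ≥ 0: smallest is -315 mod 76 = 65 (at t = 5), with q = -532.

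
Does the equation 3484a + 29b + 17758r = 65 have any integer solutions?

yes

gcd(3484, 29) = 1  (3484 = 120·29 + 4, 29 = 7·4 + 1, 4 = 4·1).
gcd(1, 17758) = 1.
1 divides 65, so integer solutions exist.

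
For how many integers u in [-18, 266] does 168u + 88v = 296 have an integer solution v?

26

gcd(168, 88):
  168 = 1*88 + 80
  88 = 1*80 + 8
  80 = 10*8
so gcd(168, 88) = 8.
Back-substitute for Bézout coefficients:
  8 = 88 - 1*80
  ... = 168*(-1) + 88*(2)
Scale by 37: particular solution (-37, 74); reduce u mod 11: (7, -10).
General solution: u = 7 + 11t, v = -10 - 21t for integer t.
-18 ≤ 7 + 11t ≤ 266 gives t ∈ [-2, 23], which is 26 values.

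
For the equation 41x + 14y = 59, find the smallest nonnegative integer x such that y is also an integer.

11

gcd(41, 14):
  41 = 2×14 + 13
  14 = 1×13 + 1
  13 = 13×1
so gcd(41, 14) = 1.
1 divides 59, so solutions exist.
Back-substitute for Bézout coefficients:
  1 = 14 - 1×13
  ... = 41×(-1) + 14×(3)
Scale by 59/1 = 59: (x₀, y₀) = (-59, 177).
General solution: x = -59 + 14t, y = 177 - 41t for integer t.
x ≥ 0: smallest is -59 mod 14 = 11 (at t = 5), with y = -28.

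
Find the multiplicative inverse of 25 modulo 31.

gcd(31, 25) = 1  (31 = 1×25 + 6, 25 = 4×6 + 1, 6 = 6×1).
Back-substituting, 25×(5) + 31×(-4) = 1.
So 25×5 ≡ 1 (mod 31), and 5 mod 31 = 5.

5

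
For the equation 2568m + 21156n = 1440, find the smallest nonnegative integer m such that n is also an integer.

396

gcd(21156, 2568):
  21156 = 8*2568 + 612
  2568 = 4*612 + 120
  612 = 5*120 + 12
  120 = 10*12
so gcd(21156, 2568) = 12.
12 divides 1440, so solutions exist.
Back-substitute for Bézout coefficients:
  12 = 612 - 5*120
  ... = 2568*(-173) + 21156*(21)
Scale by 1440/12 = 120: (m₀, n₀) = (-20760, 2520).
General solution: m = -20760 + 1763t, n = 2520 - 214t for integer t.
m ≥ 0: smallest is -20760 mod 1763 = 396 (at t = 12), with n = -48.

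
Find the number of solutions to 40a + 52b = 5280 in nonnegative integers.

11

gcd(52, 40) = 4  (52 = 1*40 + 12, 40 = 3*12 + 4, 12 = 3*4).
Back-substituting, 40*(4) + 52*(-3) = 4.
Scale by 1320: one solution is (5280, -3960). Reduce a mod 13: (2, 100).
General: a = 2 + 13t, b = 100 - 10t.
a ≥ 0 ⇒ t ≥ 0; b ≥ 0 ⇒ t ≤ 10. So t ∈ [0, 10]: 11 solutions.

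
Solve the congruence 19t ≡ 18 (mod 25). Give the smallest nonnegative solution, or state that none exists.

gcd(25, 19) = 1.
1 divides 18, so solutions exist.
By Bézout, 19×(4) + 25×(-3) = 1.
So 19×(4) ≡ 1 (mod 25); multiply by 18: t ≡ 72 (mod 25).
Smallest nonnegative: t = 72 mod 25 = 22.

22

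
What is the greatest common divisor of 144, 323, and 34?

gcd(323, 144) = 1.
gcd(1, 34) = 1.

1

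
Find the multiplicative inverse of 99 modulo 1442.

gcd(1442, 99) = 1.
By Bézout, 99×(-335) + 1442×(23) = 1.
So 99×-335 ≡ 1 (mod 1442), and -335 mod 1442 = 1107.

1107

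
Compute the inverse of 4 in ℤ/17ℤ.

gcd(17, 4) = 1.
By Bézout, 4*(-4) + 17*(1) = 1.
So 4*-4 ≡ 1 (mod 17), and -4 mod 17 = 13.

13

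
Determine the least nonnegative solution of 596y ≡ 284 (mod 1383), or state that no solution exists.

gcd(1383, 596) = 1.
1 divides 284, so solutions exist.
By Bézout, 596·(-601) + 1383·(259) = 1.
So 596·(-601) ≡ 1 (mod 1383); multiply by 284: y ≡ -170684 (mod 1383).
Smallest nonnegative: y = -170684 mod 1383 = 808.

808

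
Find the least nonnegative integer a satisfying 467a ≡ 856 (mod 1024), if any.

gcd(1024, 467):
  1024 = 2×467 + 90
  467 = 5×90 + 17
  90 = 5×17 + 5
  17 = 3×5 + 2
  5 = 2×2 + 1
  2 = 2×1
so gcd(1024, 467) = 1.
1 divides 856, so solutions exist.
Back-substitute for Bézout coefficients:
  1 = 5 - 2×2
  ... = 467×(-421) + 1024×(192)
So 467×(-421) ≡ 1 (mod 1024); multiply by 856: a ≡ -360376 (mod 1024).
Smallest nonnegative: a = -360376 mod 1024 = 72.

72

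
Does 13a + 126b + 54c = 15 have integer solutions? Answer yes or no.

gcd(126, 13) = 1  (126 = 9*13 + 9, 13 = 1*9 + 4, 9 = 2*4 + 1, 4 = 4*1).
gcd(1, 54) = 1.
1 divides 15, so integer solutions exist.

yes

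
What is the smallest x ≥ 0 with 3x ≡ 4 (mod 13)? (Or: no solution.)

10

gcd(13, 3) = 1  (13 = 4*3 + 1, 3 = 3*1).
1 divides 4, so solutions exist.
Back-substituting, 3*(-4) + 13*(1) = 1.
So 3*(-4) ≡ 1 (mod 13); multiply by 4: x ≡ -16 (mod 13).
Smallest nonnegative: x = -16 mod 13 = 10.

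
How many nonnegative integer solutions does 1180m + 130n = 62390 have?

4

gcd(1180, 130):
  1180 = 9*130 + 10
  130 = 13*10
so gcd(1180, 130) = 10.
Back-substitute for Bézout coefficients:
  10 = 1180 - 9*130
  ... = 1180*(1) + 130*(-9)
Scale by 6239: one solution is (6239, -56151). Reduce m mod 13: (12, 371).
General: m = 12 + 13t, n = 371 - 118t.
m ≥ 0 ⇒ t ≥ 0; n ≥ 0 ⇒ t ≤ 3. So t ∈ [0, 3]: 4 solutions.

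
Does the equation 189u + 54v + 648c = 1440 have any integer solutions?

no

gcd(189, 54) = 27  (189 = 3·54 + 27, 54 = 2·27).
gcd(27, 648) = 27.
27 does not divide 1440 (remainder 9), so no integer solutions.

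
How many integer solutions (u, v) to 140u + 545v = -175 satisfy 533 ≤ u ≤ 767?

gcd(545, 140) = 5  (545 = 3*140 + 125, 140 = 1*125 + 15, 125 = 8*15 + 5, 15 = 3*5).
Back-substituting, 140*(-35) + 545*(9) = 5.
Scale by -35: particular solution (1225, -315); reduce u mod 109: (26, -7).
General solution: u = 26 + 109t, v = -7 - 28t for integer t.
533 ≤ 26 + 109t ≤ 767 gives t ∈ [5, 6], which is 2 values.

2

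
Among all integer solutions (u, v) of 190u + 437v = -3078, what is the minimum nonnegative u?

16

gcd(437, 190) = 19.
19 divides -3078, so solutions exist.
By Bézout, 190·(7) + 437·(-3) = 19.
Scale by -3078/19 = -162: (u₀, v₀) = (-1134, 486).
General solution: u = -1134 + 23t, v = 486 - 10t for integer t.
u ≥ 0: smallest is -1134 mod 23 = 16 (at t = 50), with v = -14.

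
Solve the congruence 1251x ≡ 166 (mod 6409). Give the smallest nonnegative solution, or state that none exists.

gcd(6409, 1251):
  6409 = 5·1251 + 154
  1251 = 8·154 + 19
  154 = 8·19 + 2
  19 = 9·2 + 1
  2 = 2·1
so gcd(6409, 1251) = 1.
1 divides 166, so solutions exist.
Back-substitute for Bézout coefficients:
  1 = 19 - 9·2
  ... = 1251·(3038) + 6409·(-593)
So 1251·(3038) ≡ 1 (mod 6409); multiply by 166: x ≡ 504308 (mod 6409).
Smallest nonnegative: x = 504308 mod 6409 = 4406.

4406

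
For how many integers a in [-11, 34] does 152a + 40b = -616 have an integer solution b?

gcd(152, 40):
  152 = 3·40 + 32
  40 = 1·32 + 8
  32 = 4·8
so gcd(152, 40) = 8.
Back-substitute for Bézout coefficients:
  8 = 40 - 1·32
  ... = 152·(-1) + 40·(4)
Scale by -77: particular solution (77, -308); reduce a mod 5: (2, -23).
General solution: a = 2 + 5t, b = -23 - 19t for integer t.
-11 ≤ 2 + 5t ≤ 34 gives t ∈ [-2, 6], which is 9 values.

9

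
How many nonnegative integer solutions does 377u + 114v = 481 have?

0

gcd(377, 114) = 1  (377 = 3×114 + 35, 114 = 3×35 + 9, 35 = 3×9 + 8, 9 = 1×8 + 1, 8 = 8×1).
Back-substituting, 377×(-13) + 114×(43) = 1.
Scale by 481: one solution is (-6253, 20683). Reduce u mod 114: (17, -52).
General: u = 17 + 114t, v = -52 - 377t.
u ≥ 0 ⇒ t ≥ 0; v ≥ 0 ⇒ t ≤ -1. So t ∈ [0, -1]: 0 solutions.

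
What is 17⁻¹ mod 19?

9

gcd(19, 17):
  19 = 1×17 + 2
  17 = 8×2 + 1
  2 = 2×1
so gcd(19, 17) = 1.
Back-substitute for Bézout coefficients:
  1 = 17 - 8×2
  ... = 17×(9) + 19×(-8)
So 17×9 ≡ 1 (mod 19), and 9 mod 19 = 9.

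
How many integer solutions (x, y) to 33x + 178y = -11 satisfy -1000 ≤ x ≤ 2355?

gcd(178, 33):
  178 = 5*33 + 13
  33 = 2*13 + 7
  13 = 1*7 + 6
  7 = 1*6 + 1
  6 = 6*1
so gcd(178, 33) = 1.
Back-substitute for Bézout coefficients:
  1 = 7 - 1*6
  ... = 33*(27) + 178*(-5)
Scale by -11: particular solution (-297, 55); reduce x mod 178: (59, -11).
General solution: x = 59 + 178t, y = -11 - 33t for integer t.
-1000 ≤ 59 + 178t ≤ 2355 gives t ∈ [-5, 12], which is 18 values.

18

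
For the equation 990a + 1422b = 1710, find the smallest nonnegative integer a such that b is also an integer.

gcd(1422, 990) = 18  (1422 = 1×990 + 432, 990 = 2×432 + 126, 432 = 3×126 + 54, 126 = 2×54 + 18, 54 = 3×18).
18 divides 1710, so solutions exist.
Back-substituting, 990×(23) + 1422×(-16) = 18.
Scale by 1710/18 = 95: (a₀, b₀) = (2185, -1520).
General solution: a = 2185 + 79t, b = -1520 - 55t for integer t.
a ≥ 0: smallest is 2185 mod 79 = 52 (at t = -27), with b = -35.

52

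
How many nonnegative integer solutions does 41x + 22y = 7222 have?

8

gcd(41, 22) = 1  (41 = 1*22 + 19, 22 = 1*19 + 3, 19 = 6*3 + 1, 3 = 3*1).
Back-substituting, 41*(7) + 22*(-13) = 1.
Scale by 7222: one solution is (50554, -93886). Reduce x mod 22: (20, 291).
General: x = 20 + 22t, y = 291 - 41t.
x ≥ 0 ⇒ t ≥ 0; y ≥ 0 ⇒ t ≤ 7. So t ∈ [0, 7]: 8 solutions.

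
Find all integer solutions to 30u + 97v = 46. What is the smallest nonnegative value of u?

gcd(97, 30) = 1  (97 = 3×30 + 7, 30 = 4×7 + 2, 7 = 3×2 + 1, 2 = 2×1).
1 divides 46, so solutions exist.
Back-substituting, 30×(-42) + 97×(13) = 1.
Scale by 46/1 = 46: (u₀, v₀) = (-1932, 598).
General solution: u = -1932 + 97t, v = 598 - 30t for integer t.
u ≥ 0: smallest is -1932 mod 97 = 8 (at t = 20), with v = -2.

8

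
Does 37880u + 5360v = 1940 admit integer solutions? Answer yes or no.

gcd(37880, 5360) = 40  (37880 = 7·5360 + 360, 5360 = 14·360 + 320, 360 = 1·320 + 40, 320 = 8·40).
40 does not divide 1940 (remainder 20), so no integer solutions.

no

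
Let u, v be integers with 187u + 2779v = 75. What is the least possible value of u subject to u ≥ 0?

gcd(2779, 187):
  2779 = 14×187 + 161
  187 = 1×161 + 26
  161 = 6×26 + 5
  26 = 5×5 + 1
  5 = 5×1
so gcd(2779, 187) = 1.
1 divides 75, so solutions exist.
Back-substitute for Bézout coefficients:
  1 = 26 - 5×5
  ... = 187×(535) + 2779×(-36)
Scale by 75/1 = 75: (u₀, v₀) = (40125, -2700).
General solution: u = 40125 + 2779t, v = -2700 - 187t for integer t.
u ≥ 0: smallest is 40125 mod 2779 = 1219 (at t = -14), with v = -82.

1219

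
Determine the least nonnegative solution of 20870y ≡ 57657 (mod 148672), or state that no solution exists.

no solution

gcd(148672, 20870):
  148672 = 7·20870 + 2582
  20870 = 8·2582 + 214
  2582 = 12·214 + 14
  214 = 15·14 + 4
  14 = 3·4 + 2
  4 = 2·2
so gcd(148672, 20870) = 2.
2 does not divide 57657, so the congruence has no solution.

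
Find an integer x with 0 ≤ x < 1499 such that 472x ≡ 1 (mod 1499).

1210

gcd(1499, 472) = 1.
By Bézout, 472·(-289) + 1499·(91) = 1.
So 472·-289 ≡ 1 (mod 1499), and -289 mod 1499 = 1210.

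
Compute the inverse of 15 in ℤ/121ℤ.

gcd(121, 15) = 1.
By Bézout, 15·(-8) + 121·(1) = 1.
So 15·-8 ≡ 1 (mod 121), and -8 mod 121 = 113.

113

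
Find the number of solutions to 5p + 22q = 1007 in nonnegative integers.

gcd(22, 5) = 1.
By Bézout, 5·(9) + 22·(-2) = 1.
One solution: (21, 41).
General: p = 21 + 22t, q = 41 - 5t.
p ≥ 0 ⇒ t ≥ 0; q ≥ 0 ⇒ t ≤ 8. So t ∈ [0, 8]: 9 solutions.

9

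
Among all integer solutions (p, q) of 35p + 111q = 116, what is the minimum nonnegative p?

gcd(111, 35):
  111 = 3×35 + 6
  35 = 5×6 + 5
  6 = 1×5 + 1
  5 = 5×1
so gcd(111, 35) = 1.
1 divides 116, so solutions exist.
Back-substitute for Bézout coefficients:
  1 = 6 - 1×5
  ... = 35×(-19) + 111×(6)
Scale by 116/1 = 116: (p₀, q₀) = (-2204, 696).
General solution: p = -2204 + 111t, q = 696 - 35t for integer t.
p ≥ 0: smallest is -2204 mod 111 = 16 (at t = 20), with q = -4.

16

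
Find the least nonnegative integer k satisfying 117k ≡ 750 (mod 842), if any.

28

gcd(842, 117) = 1.
1 divides 750, so solutions exist.
By Bézout, 117·(-403) + 842·(56) = 1.
So 117·(-403) ≡ 1 (mod 842); multiply by 750: k ≡ -302250 (mod 842).
Smallest nonnegative: k = -302250 mod 842 = 28.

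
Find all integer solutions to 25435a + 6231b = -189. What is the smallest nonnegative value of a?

gcd(25435, 6231):
  25435 = 4·6231 + 511
  6231 = 12·511 + 99
  511 = 5·99 + 16
  99 = 6·16 + 3
  16 = 5·3 + 1
  3 = 3·1
so gcd(25435, 6231) = 1.
1 divides -189, so solutions exist.
Back-substitute for Bézout coefficients:
  1 = 16 - 5·3
  ... = 25435·(1951) + 6231·(-7964)
Scale by -189/1 = -189: (a₀, b₀) = (-368739, 1505196).
General solution: a = -368739 + 6231t, b = 1505196 - 25435t for integer t.
a ≥ 0: smallest is -368739 mod 6231 = 5121 (at t = 60), with b = -20904.

5121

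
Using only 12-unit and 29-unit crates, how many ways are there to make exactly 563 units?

2

Need nonnegative integers with 12j + 29k = 563.
gcd(12, 29) = 1, and 12·(-12) + 29·(5) = 1.
So (j₀, k₀) = (-6756, 2815); general j = -6756 + 29t, k = 2815 - 12t.
j ≥ 0 ⇒ t ≥ 233; k ≥ 0 ⇒ t ≤ 234. That's 2 values of t.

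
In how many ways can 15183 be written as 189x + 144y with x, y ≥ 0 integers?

gcd(189, 144) = 9.
By Bézout, 189×(-3) + 144×(4) = 9.
One solution: (11, 91).
General: x = 11 + 16t, y = 91 - 21t.
x ≥ 0 ⇒ t ≥ 0; y ≥ 0 ⇒ t ≤ 4. So t ∈ [0, 4]: 5 solutions.

5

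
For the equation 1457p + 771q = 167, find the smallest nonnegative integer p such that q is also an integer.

379

gcd(1457, 771):
  1457 = 1·771 + 686
  771 = 1·686 + 85
  686 = 8·85 + 6
  85 = 14·6 + 1
  6 = 6·1
so gcd(1457, 771) = 1.
1 divides 167, so solutions exist.
Back-substitute for Bézout coefficients:
  1 = 85 - 14·6
  ... = 1457·(-127) + 771·(240)
Scale by 167/1 = 167: (p₀, q₀) = (-21209, 40080).
General solution: p = -21209 + 771t, q = 40080 - 1457t for integer t.
p ≥ 0: smallest is -21209 mod 771 = 379 (at t = 28), with q = -716.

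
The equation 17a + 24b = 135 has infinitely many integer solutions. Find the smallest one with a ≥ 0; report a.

15

gcd(24, 17):
  24 = 1*17 + 7
  17 = 2*7 + 3
  7 = 2*3 + 1
  3 = 3*1
so gcd(24, 17) = 1.
1 divides 135, so solutions exist.
Back-substitute for Bézout coefficients:
  1 = 7 - 2*3
  ... = 17*(-7) + 24*(5)
Scale by 135/1 = 135: (a₀, b₀) = (-945, 675).
General solution: a = -945 + 24t, b = 675 - 17t for integer t.
a ≥ 0: smallest is -945 mod 24 = 15 (at t = 40), with b = -5.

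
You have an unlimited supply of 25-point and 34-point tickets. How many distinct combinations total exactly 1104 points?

2

Need nonnegative integers with 25j + 34k = 1104.
gcd(25, 34) = 1, and 25·(15) + 34·(-11) = 1.
So (j₀, k₀) = (16560, -12144); general j = 16560 + 34t, k = -12144 - 25t.
j ≥ 0 ⇒ t ≥ -487; k ≥ 0 ⇒ t ≤ -486. That's 2 values of t.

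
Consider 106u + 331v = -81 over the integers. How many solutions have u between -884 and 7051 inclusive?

24

gcd(331, 106):
  331 = 3·106 + 13
  106 = 8·13 + 2
  13 = 6·2 + 1
  2 = 2·1
so gcd(331, 106) = 1.
Back-substitute for Bézout coefficients:
  1 = 13 - 6·2
  ... = 106·(-153) + 331·(49)
Scale by -81: particular solution (12393, -3969); reduce u mod 331: (146, -47).
General solution: u = 146 + 331t, v = -47 - 106t for integer t.
-884 ≤ 146 + 331t ≤ 7051 gives t ∈ [-3, 20], which is 24 values.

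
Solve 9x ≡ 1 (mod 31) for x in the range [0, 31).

7

gcd(31, 9):
  31 = 3·9 + 4
  9 = 2·4 + 1
  4 = 4·1
so gcd(31, 9) = 1.
Back-substitute for Bézout coefficients:
  1 = 9 - 2·4
  ... = 9·(7) + 31·(-2)
So 9·7 ≡ 1 (mod 31), and 7 mod 31 = 7.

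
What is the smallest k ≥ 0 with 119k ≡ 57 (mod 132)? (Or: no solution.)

gcd(132, 119) = 1  (132 = 1×119 + 13, 119 = 9×13 + 2, 13 = 6×2 + 1, 2 = 2×1).
1 divides 57, so solutions exist.
Back-substituting, 119×(-61) + 132×(55) = 1.
So 119×(-61) ≡ 1 (mod 132); multiply by 57: k ≡ -3477 (mod 132).
Smallest nonnegative: k = -3477 mod 132 = 87.

87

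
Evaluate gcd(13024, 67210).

gcd(67210, 13024) = 22  (67210 = 5*13024 + 2090, 13024 = 6*2090 + 484, 2090 = 4*484 + 154, 484 = 3*154 + 22, 154 = 7*22).

22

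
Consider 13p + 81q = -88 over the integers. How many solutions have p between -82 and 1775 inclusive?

gcd(81, 13) = 1.
By Bézout, 13*(25) + 81*(-4) = 1.
Particular solution: (68, -12).
General solution: p = 68 + 81t, q = -12 - 13t for integer t.
-82 ≤ 68 + 81t ≤ 1775 gives t ∈ [-1, 21], which is 23 values.

23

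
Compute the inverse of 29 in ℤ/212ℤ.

117

gcd(212, 29) = 1.
By Bézout, 29*(-95) + 212*(13) = 1.
So 29*-95 ≡ 1 (mod 212), and -95 mod 212 = 117.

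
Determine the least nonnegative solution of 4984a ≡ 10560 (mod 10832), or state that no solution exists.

126

gcd(10832, 4984):
  10832 = 2*4984 + 864
  4984 = 5*864 + 664
  864 = 1*664 + 200
  664 = 3*200 + 64
  200 = 3*64 + 8
  64 = 8*8
so gcd(10832, 4984) = 8.
8 divides 10560, so solutions exist.
Back-substitute for Bézout coefficients:
  8 = 200 - 3*64
  ... = 4984*(-163) + 10832*(75)
So 4984*(-163) ≡ 8 (mod 10832); multiply by 1320: a ≡ -215160 (mod 1354).
Smallest nonnegative: a = -215160 mod 1354 = 126.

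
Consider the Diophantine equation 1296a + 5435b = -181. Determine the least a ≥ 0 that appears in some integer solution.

gcd(5435, 1296) = 1  (5435 = 4·1296 + 251, 1296 = 5·251 + 41, 251 = 6·41 + 5, 41 = 8·5 + 1, 5 = 5·1).
1 divides -181, so solutions exist.
Back-substituting, 1296·(1061) + 5435·(-253) = 1.
Scale by -181/1 = -181: (a₀, b₀) = (-192041, 45793).
General solution: a = -192041 + 5435t, b = 45793 - 1296t for integer t.
a ≥ 0: smallest is -192041 mod 5435 = 3619 (at t = 36), with b = -863.

3619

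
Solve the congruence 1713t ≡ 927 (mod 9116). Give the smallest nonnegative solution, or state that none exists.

703

gcd(9116, 1713) = 1  (9116 = 5*1713 + 551, 1713 = 3*551 + 60, 551 = 9*60 + 11, 60 = 5*11 + 5, 11 = 2*5 + 1, 5 = 5*1).
1 divides 927, so solutions exist.
Back-substituting, 1713*(-1671) + 9116*(314) = 1.
So 1713*(-1671) ≡ 1 (mod 9116); multiply by 927: t ≡ -1549017 (mod 9116).
Smallest nonnegative: t = -1549017 mod 9116 = 703.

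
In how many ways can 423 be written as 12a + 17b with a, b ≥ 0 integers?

2

gcd(17, 12) = 1.
By Bézout, 12×(-7) + 17×(5) = 1.
One solution: (14, 15).
General: a = 14 + 17t, b = 15 - 12t.
a ≥ 0 ⇒ t ≥ 0; b ≥ 0 ⇒ t ≤ 1. So t ∈ [0, 1]: 2 solutions.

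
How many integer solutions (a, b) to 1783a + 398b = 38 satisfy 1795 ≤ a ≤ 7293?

gcd(1783, 398):
  1783 = 4*398 + 191
  398 = 2*191 + 16
  191 = 11*16 + 15
  16 = 1*15 + 1
  15 = 15*1
so gcd(1783, 398) = 1.
Back-substitute for Bézout coefficients:
  1 = 16 - 1*15
  ... = 1783*(-25) + 398*(112)
Scale by 38: particular solution (-950, 4256); reduce a mod 398: (244, -1093).
General solution: a = 244 + 398t, b = -1093 - 1783t for integer t.
1795 ≤ 244 + 398t ≤ 7293 gives t ∈ [4, 17], which is 14 values.

14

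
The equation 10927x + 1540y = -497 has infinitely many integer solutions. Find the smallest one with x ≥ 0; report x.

gcd(10927, 1540) = 7.
7 divides -497, so solutions exist.
By Bézout, 10927·(21) + 1540·(-149) = 7.
Scale by -497/7 = -71: (x₀, y₀) = (-1491, 10579).
General solution: x = -1491 + 220t, y = 10579 - 1561t for integer t.
x ≥ 0: smallest is -1491 mod 220 = 49 (at t = 7), with y = -348.

49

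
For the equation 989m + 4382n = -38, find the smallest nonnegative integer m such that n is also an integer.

gcd(4382, 989) = 1.
1 divides -38, so solutions exist.
By Bézout, 989·(-2047) + 4382·(462) = 1.
Scale by -38/1 = -38: (m₀, n₀) = (77786, -17556).
General solution: m = 77786 + 4382t, n = -17556 - 989t for integer t.
m ≥ 0: smallest is 77786 mod 4382 = 3292 (at t = -17), with n = -743.

3292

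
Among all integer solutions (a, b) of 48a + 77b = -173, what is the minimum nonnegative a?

75

gcd(77, 48):
  77 = 1*48 + 29
  48 = 1*29 + 19
  29 = 1*19 + 10
  19 = 1*10 + 9
  10 = 1*9 + 1
  9 = 9*1
so gcd(77, 48) = 1.
1 divides -173, so solutions exist.
Back-substitute for Bézout coefficients:
  1 = 10 - 1*9
  ... = 48*(-8) + 77*(5)
Scale by -173/1 = -173: (a₀, b₀) = (1384, -865).
General solution: a = 1384 + 77t, b = -865 - 48t for integer t.
a ≥ 0: smallest is 1384 mod 77 = 75 (at t = -17), with b = -49.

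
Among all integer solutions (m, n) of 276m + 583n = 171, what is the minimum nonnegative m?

gcd(583, 276) = 1.
1 divides 171, so solutions exist.
By Bézout, 276*(188) + 583*(-89) = 1.
Scale by 171/1 = 171: (m₀, n₀) = (32148, -15219).
General solution: m = 32148 + 583t, n = -15219 - 276t for integer t.
m ≥ 0: smallest is 32148 mod 583 = 83 (at t = -55), with n = -39.

83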